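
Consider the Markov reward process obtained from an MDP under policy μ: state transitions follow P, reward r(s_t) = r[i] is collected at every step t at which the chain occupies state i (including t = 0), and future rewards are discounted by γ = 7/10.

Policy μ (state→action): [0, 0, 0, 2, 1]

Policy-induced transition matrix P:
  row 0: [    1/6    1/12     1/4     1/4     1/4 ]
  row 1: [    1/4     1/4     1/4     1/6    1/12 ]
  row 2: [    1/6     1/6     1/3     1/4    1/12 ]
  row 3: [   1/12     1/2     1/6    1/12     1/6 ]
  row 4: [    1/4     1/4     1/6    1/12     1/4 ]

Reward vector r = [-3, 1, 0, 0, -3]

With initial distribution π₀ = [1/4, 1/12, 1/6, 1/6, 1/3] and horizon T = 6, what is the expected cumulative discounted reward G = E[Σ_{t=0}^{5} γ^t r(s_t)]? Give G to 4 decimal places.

t=0: π = [0.2500, 0.0833, 0.1667, 0.1667, 0.3333], E[r] = -1.6667, γ^t·E[r] = -1.666667, running G = -1.666667
t=1: π = [0.1875, 0.2361, 0.2222, 0.1597, 0.1944], E[r] = -0.9097, γ^t·E[r] = -0.636806, running G = -2.303472
t=2: π = [0.1892, 0.2402, 0.2390, 0.1713, 0.1603], E[r] = -0.8084, γ^t·E[r] = -0.396140, running G = -2.699612
t=3: π = [0.1858, 0.2414, 0.2423, 0.1747, 0.1559], E[r] = -0.7835, γ^t·E[r] = -0.268746, running G = -2.968358
t=4: π = [0.1852, 0.2425, 0.2426, 0.1748, 0.1548], E[r] = -0.7776, γ^t·E[r] = -0.186700, running G = -3.155059
t=5: π = [0.1852, 0.2426, 0.2428, 0.1749, 0.1546], E[r] = -0.7768, γ^t·E[r] = -0.130549, running G = -3.285607

G = -3.2856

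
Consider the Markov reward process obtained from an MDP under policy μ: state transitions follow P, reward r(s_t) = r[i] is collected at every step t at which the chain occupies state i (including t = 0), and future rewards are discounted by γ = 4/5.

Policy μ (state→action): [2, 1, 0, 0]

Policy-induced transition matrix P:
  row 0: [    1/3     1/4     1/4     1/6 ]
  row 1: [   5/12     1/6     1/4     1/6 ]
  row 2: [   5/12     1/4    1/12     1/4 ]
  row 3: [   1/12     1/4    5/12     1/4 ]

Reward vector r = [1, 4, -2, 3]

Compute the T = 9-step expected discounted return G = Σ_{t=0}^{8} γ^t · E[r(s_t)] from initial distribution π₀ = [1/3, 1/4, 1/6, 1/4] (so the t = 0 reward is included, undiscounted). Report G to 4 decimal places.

t=0: π = [0.3333, 0.2500, 0.1667, 0.2500], E[r] = 1.7500, γ^t·E[r] = 1.750000, running G = 1.750000
t=1: π = [0.3056, 0.2292, 0.2639, 0.2014], E[r] = 1.2986, γ^t·E[r] = 1.038889, running G = 2.788889
t=2: π = [0.3241, 0.2309, 0.2396, 0.2054], E[r] = 1.3848, γ^t·E[r] = 0.886296, running G = 3.675185
t=3: π = [0.3212, 0.2308, 0.2443, 0.2038], E[r] = 1.3668, γ^t·E[r] = 0.699827, running G = 4.375012
t=4: π = [0.3220, 0.2308, 0.2432, 0.2040], E[r] = 1.3706, γ^t·E[r] = 0.561398, running G = 4.936410
t=5: π = [0.3218, 0.2308, 0.2435, 0.2039], E[r] = 1.3698, γ^t·E[r] = 0.448856, running G = 5.385266
t=6: π = [0.3219, 0.2308, 0.2434, 0.2039], E[r] = 1.3700, γ^t·E[r] = 0.359129, running G = 5.744395
t=7: π = [0.3219, 0.2308, 0.2434, 0.2039], E[r] = 1.3699, γ^t·E[r] = 0.287296, running G = 6.031691
t=8: π = [0.3219, 0.2308, 0.2434, 0.2039], E[r] = 1.3699, γ^t·E[r] = 0.229838, running G = 6.261529

G = 6.2615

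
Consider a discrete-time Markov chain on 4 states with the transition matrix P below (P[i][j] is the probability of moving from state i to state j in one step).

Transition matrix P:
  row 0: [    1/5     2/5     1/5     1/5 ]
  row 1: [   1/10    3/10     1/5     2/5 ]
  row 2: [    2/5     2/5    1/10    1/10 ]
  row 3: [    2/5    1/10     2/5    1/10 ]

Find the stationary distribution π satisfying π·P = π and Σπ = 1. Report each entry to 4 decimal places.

Balance equations π_j = Σ_i π_i·P[i][j]:
  π_0 = 1/5·π_0 + 1/10·π_1 + 2/5·π_2 + 2/5·π_3
  π_1 = 2/5·π_0 + 3/10·π_1 + 2/5·π_2 + 1/10·π_3
  π_2 = 1/5·π_0 + 1/5·π_1 + 1/10·π_2 + 2/5·π_3
  normalize: π_0 + π_1 + π_2 + π_3 = 1
Solving the linear system gives exactly π = [365/1419, 144/473, 314/1419, 28/129].

π = [0.2572, 0.3044, 0.2213, 0.2171]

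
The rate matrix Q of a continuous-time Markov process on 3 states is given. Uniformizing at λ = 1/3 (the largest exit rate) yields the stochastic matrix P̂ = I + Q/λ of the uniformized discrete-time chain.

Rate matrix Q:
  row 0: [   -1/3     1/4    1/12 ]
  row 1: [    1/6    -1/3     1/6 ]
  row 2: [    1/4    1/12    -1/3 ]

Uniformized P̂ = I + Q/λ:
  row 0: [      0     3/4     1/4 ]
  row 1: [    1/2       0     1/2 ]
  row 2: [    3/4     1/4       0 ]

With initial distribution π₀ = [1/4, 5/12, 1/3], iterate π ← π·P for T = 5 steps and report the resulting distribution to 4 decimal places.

π = [0.3761, 0.3461, 0.2778]

t=0: π = [0.2500, 0.4167, 0.3333]
t=1: π = [0.4583, 0.2708, 0.2708]
t=2: π = [0.3385, 0.4115, 0.2500]
t=3: π = [0.3932, 0.3164, 0.2904]
t=4: π = [0.3760, 0.3675, 0.2565]
t=5: π = [0.3761, 0.3461, 0.2778]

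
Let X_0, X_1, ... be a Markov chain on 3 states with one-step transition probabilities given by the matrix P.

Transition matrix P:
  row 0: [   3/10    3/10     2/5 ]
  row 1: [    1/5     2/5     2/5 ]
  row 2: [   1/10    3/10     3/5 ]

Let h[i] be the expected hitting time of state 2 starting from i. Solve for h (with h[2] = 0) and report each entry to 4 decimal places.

h = [2.5000, 2.5000, 0.0000]

First-step conditioning: h[2] = 0; for i ≠ 2, h[i] = 1 + Σ_k P[i][k]·h[k].
  h[0] = 1 + 3/10·h[0] + 3/10·h[1]
  h[1] = 1 + 1/5·h[0] + 2/5·h[1]
Solving the 2×2 linear system over states ≠ 2 gives exactly h = [5/2, 5/2, 0] (h[2] = 0 is the target).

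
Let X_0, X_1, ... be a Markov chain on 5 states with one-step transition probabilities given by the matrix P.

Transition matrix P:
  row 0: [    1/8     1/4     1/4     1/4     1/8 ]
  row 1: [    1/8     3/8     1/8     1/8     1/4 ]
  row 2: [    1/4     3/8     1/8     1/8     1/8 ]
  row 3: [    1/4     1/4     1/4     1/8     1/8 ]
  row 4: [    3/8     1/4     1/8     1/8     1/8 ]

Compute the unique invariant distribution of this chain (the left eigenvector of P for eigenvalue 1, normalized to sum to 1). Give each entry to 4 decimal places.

Balance equations π_j = Σ_i π_i·P[i][j]:
  π_0 = 1/8·π_0 + 1/8·π_1 + 1/4·π_2 + 1/4·π_3 + 3/8·π_4
  π_1 = 1/4·π_0 + 3/8·π_1 + 3/8·π_2 + 1/4·π_3 + 1/4·π_4
  π_2 = 1/4·π_0 + 1/8·π_1 + 1/8·π_2 + 1/4·π_3 + 1/8·π_4
  π_3 = 1/4·π_0 + 1/8·π_1 + 1/8·π_2 + 1/8·π_3 + 1/8·π_4
  normalize: π_0 + π_1 + π_2 + π_3 + π_4 = 1
Solving the linear system gives exactly π = [317/1539, 53/171, 29/171, 232/1539, 28/171].

π = [0.2060, 0.3099, 0.1696, 0.1507, 0.1637]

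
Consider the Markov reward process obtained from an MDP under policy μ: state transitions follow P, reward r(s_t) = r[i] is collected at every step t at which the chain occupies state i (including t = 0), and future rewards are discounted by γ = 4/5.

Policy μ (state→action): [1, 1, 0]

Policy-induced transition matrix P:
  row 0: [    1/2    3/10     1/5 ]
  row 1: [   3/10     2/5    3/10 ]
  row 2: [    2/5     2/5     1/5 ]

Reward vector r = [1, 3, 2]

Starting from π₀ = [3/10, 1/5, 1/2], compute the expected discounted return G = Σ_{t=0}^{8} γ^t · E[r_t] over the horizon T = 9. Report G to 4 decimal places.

G = 8.4122

t=0: π = [0.3000, 0.2000, 0.5000], E[r] = 1.9000, γ^t·E[r] = 1.900000, running G = 1.900000
t=1: π = [0.4100, 0.3700, 0.2200], E[r] = 1.9600, γ^t·E[r] = 1.568000, running G = 3.468000
t=2: π = [0.4040, 0.3590, 0.2370], E[r] = 1.9550, γ^t·E[r] = 1.251200, running G = 4.719200
t=3: π = [0.4045, 0.3596, 0.2359], E[r] = 1.9551, γ^t·E[r] = 1.001011, running G = 5.720211
t=4: π = [0.4045, 0.3596, 0.2360], E[r] = 1.9551, γ^t·E[r] = 0.800793, running G = 6.521004
t=5: π = [0.4045, 0.3596, 0.2360], E[r] = 1.9551, γ^t·E[r] = 0.640633, running G = 7.161637
t=6: π = [0.4045, 0.3596, 0.2360], E[r] = 1.9551, γ^t·E[r] = 0.512506, running G = 7.674143
t=7: π = [0.4045, 0.3596, 0.2360], E[r] = 1.9551, γ^t·E[r] = 0.410005, running G = 8.084148
t=8: π = [0.4045, 0.3596, 0.2360], E[r] = 1.9551, γ^t·E[r] = 0.328004, running G = 8.412152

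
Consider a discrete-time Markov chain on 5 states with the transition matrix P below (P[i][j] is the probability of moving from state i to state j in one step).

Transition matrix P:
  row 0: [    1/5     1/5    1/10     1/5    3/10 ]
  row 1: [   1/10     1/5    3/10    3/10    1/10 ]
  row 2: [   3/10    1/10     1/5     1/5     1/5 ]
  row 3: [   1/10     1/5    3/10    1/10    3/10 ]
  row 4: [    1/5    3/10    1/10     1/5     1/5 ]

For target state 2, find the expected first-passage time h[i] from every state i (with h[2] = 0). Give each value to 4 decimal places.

First-step conditioning: h[2] = 0; for i ≠ 2, h[i] = 1 + Σ_k P[i][k]·h[k].
  h[0] = 1 + 1/5·h[0] + 1/5·h[1] + 1/5·h[3] + 3/10·h[4]
  h[1] = 1 + 1/10·h[0] + 1/5·h[1] + 3/10·h[3] + 1/10·h[4]
  h[3] = 1 + 1/10·h[0] + 1/5·h[1] + 1/10·h[3] + 3/10·h[4]
  h[4] = 1 + 1/5·h[0] + 3/10·h[1] + 1/5·h[3] + 1/5·h[4]
Solving the 4×4 linear system over states ≠ 2 gives exactly h = [308/57, 242/57, 0, 84/19, 302/57] (h[2] = 0 is the target).

h = [5.4035, 4.2456, 0.0000, 4.4211, 5.2982]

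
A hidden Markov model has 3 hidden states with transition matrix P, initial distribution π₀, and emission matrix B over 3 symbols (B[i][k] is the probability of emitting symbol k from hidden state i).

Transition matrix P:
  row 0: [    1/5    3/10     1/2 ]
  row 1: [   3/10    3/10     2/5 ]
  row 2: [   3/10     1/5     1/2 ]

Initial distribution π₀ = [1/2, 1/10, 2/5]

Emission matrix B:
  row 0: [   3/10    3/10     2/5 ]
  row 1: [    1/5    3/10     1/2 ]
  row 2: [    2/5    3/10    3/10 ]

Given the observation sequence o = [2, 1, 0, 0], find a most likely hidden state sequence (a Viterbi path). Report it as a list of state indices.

t=0: δ = [2.000e-01, 5.000e-02, 1.200e-01]  (obs o_0=2)
t=1: δ = [1.200e-02, 1.800e-02, 3.000e-02]  ψ = [0, 0, 0]  (obs o_1=1)
t=2: δ = [2.700e-03, 1.200e-03, 6.000e-03]  ψ = [2, 2, 2]  (obs o_2=0)
t=3: δ = [5.400e-04, 2.400e-04, 1.200e-03]  ψ = [2, 2, 2]  (obs o_3=0)
backtrack: best end state = 2; path = [0, 2, 2, 2]

path = [0, 2, 2, 2]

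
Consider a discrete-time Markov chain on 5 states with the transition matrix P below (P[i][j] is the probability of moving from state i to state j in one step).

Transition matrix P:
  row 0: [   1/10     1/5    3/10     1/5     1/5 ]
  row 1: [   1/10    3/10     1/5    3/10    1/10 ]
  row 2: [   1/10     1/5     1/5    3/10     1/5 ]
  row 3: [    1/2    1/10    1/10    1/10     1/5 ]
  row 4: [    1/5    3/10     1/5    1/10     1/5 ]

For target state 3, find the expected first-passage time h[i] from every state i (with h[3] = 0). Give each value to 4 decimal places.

h = [4.3465, 3.8602, 3.9514, 0.0000, 4.7720]

First-step conditioning: h[3] = 0; for i ≠ 3, h[i] = 1 + Σ_k P[i][k]·h[k].
  h[0] = 1 + 1/10·h[0] + 1/5·h[1] + 3/10·h[2] + 1/5·h[4]
  h[1] = 1 + 1/10·h[0] + 3/10·h[1] + 1/5·h[2] + 1/10·h[4]
  h[2] = 1 + 1/10·h[0] + 1/5·h[1] + 1/5·h[2] + 1/5·h[4]
  h[4] = 1 + 1/5·h[0] + 3/10·h[1] + 1/5·h[2] + 1/5·h[4]
Solving the 4×4 linear system over states ≠ 3 gives exactly h = [1430/329, 1270/329, 1300/329, 0, 1570/329] (h[3] = 0 is the target).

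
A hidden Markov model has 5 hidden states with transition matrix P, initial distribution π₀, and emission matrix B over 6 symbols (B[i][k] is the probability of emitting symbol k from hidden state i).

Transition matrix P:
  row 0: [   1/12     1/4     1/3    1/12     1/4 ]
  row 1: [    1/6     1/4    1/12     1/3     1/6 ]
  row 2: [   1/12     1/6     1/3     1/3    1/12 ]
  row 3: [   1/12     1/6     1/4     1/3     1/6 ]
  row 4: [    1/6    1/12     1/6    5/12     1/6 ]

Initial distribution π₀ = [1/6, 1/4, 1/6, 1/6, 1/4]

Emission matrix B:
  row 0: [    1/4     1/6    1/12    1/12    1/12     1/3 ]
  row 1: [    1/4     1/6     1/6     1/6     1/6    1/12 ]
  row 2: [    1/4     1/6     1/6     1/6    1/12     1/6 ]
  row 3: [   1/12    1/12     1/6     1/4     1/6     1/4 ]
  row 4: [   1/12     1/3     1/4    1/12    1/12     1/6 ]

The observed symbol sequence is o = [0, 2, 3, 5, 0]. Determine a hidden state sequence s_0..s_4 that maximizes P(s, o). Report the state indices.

path = [1, 3, 3, 3, 2]

t=0: δ = [4.167e-02, 6.250e-02, 4.167e-02, 1.389e-02, 2.083e-02]  (obs o_0=0)
t=1: δ = [8.681e-04, 2.604e-03, 2.315e-03, 3.472e-03, 2.604e-03]  ψ = [1, 1, 0, 1, 0]  (obs o_1=2)
t=2: δ = [3.617e-05, 1.085e-04, 1.447e-04, 2.894e-04, 4.823e-05]  ψ = [1, 1, 3, 3, 3]  (obs o_2=3)
t=3: δ = [8.038e-06, 4.019e-06, 1.206e-05, 2.411e-05, 8.038e-06]  ψ = [3, 3, 3, 3, 3]  (obs o_3=5)
t=4: δ = [5.023e-07, 1.005e-06, 1.507e-06, 6.698e-07, 3.349e-07]  ψ = [3, 3, 3, 3, 3]  (obs o_4=0)
backtrack: best end state = 2; path = [1, 3, 3, 3, 2]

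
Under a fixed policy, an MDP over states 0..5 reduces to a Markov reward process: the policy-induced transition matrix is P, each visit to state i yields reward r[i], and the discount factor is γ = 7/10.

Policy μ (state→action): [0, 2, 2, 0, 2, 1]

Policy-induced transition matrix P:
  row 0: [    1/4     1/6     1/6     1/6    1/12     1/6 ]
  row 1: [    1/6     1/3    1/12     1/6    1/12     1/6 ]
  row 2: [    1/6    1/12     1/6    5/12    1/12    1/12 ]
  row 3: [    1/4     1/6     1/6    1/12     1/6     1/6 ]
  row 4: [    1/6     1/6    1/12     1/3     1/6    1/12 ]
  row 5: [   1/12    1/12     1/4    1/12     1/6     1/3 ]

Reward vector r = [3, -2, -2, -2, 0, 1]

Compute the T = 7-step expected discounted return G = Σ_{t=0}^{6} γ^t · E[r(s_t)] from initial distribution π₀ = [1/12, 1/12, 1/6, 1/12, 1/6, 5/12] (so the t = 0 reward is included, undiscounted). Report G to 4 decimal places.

G = -0.6938

t=0: π = [0.0833, 0.0833, 0.1667, 0.0833, 0.1667, 0.4167], E[r] = 0.0000, γ^t·E[r] = 0.000000, running G = 0.000000
t=1: π = [0.1458, 0.1319, 0.1806, 0.1944, 0.1389, 0.2083], E[r] = -0.3681, γ^t·E[r] = -0.257639, running G = -0.257639
t=2: π = [0.1777, 0.1563, 0.1615, 0.2014, 0.1285, 0.1748], E[r] = -0.3304, γ^t·E[r] = -0.161916, running G = -0.419554
t=3: π = [0.1837, 0.1647, 0.1575, 0.1971, 0.1254, 0.1716], E[r] = -0.3159, γ^t·E[r] = -0.108345, running G = -0.527900
t=4: π = [0.1841, 0.1667, 0.1568, 0.1962, 0.1245, 0.1717], E[r] = -0.3154, γ^t·E[r] = -0.075729, running G = -0.603629
t=5: π = [0.1841, 0.1671, 0.1567, 0.1960, 0.1244, 0.1718], E[r] = -0.3155, γ^t·E[r] = -0.053024, running G = -0.656652
t=6: π = [0.1840, 0.1671, 0.1567, 0.1959, 0.1243, 0.1719], E[r] = -0.3156, γ^t·E[r] = -0.037128, running G = -0.693781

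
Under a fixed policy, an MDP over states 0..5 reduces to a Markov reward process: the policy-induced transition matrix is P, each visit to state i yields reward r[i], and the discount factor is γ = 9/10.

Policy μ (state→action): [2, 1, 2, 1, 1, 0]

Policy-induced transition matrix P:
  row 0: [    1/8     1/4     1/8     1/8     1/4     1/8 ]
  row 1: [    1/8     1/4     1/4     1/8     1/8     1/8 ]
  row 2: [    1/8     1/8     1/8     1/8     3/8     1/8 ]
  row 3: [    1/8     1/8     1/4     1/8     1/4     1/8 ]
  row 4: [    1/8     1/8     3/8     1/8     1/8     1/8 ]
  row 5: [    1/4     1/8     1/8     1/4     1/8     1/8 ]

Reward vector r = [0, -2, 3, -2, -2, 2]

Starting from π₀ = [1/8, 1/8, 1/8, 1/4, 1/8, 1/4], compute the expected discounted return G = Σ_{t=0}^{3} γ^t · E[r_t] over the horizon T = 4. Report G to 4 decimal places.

G = -0.4950

t=0: π = [0.1250, 0.1250, 0.1250, 0.2500, 0.1250, 0.2500], E[r] = -0.1250, γ^t·E[r] = -0.125000, running G = -0.125000
t=1: π = [0.1563, 0.1563, 0.2031, 0.1563, 0.2031, 0.1250], E[r] = -0.1719, γ^t·E[r] = -0.154688, running G = -0.279688
t=2: π = [0.1406, 0.1641, 0.2148, 0.1406, 0.2148, 0.1250], E[r] = -0.1445, γ^t·E[r] = -0.117070, running G = -0.396758
t=3: π = [0.1406, 0.1631, 0.2168, 0.1406, 0.2139, 0.1250], E[r] = -0.1348, γ^t·E[r] = -0.098244, running G = -0.495002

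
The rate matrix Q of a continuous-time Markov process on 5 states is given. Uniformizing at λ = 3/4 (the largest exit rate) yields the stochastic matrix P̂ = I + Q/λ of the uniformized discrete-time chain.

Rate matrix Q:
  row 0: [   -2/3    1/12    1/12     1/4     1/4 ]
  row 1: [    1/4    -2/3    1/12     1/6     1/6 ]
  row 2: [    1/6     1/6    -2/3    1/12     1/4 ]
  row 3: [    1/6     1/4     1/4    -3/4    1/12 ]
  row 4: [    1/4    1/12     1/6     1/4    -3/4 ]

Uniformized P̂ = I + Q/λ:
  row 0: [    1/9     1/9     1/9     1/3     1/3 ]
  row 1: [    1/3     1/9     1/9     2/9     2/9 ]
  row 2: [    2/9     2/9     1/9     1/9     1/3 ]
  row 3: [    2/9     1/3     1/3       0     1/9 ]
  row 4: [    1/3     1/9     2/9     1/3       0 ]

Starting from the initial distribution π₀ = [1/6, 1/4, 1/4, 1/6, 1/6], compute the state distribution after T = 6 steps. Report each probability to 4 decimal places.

π = [0.2378, 0.1767, 0.1791, 0.2054, 0.2011]

t=0: π = [0.1667, 0.2500, 0.2500, 0.1667, 0.1667]
t=1: π = [0.2500, 0.1759, 0.1667, 0.1944, 0.2130]
t=2: π = [0.2377, 0.1728, 0.1780, 0.2119, 0.1996]
t=3: π = [0.2372, 0.1780, 0.1804, 0.2039, 0.2005]
t=4: π = [0.2379, 0.1765, 0.1787, 0.2055, 0.2014]
t=5: π = [0.2378, 0.1766, 0.1792, 0.2055, 0.2009]
t=6: π = [0.2378, 0.1767, 0.1791, 0.2054, 0.2011]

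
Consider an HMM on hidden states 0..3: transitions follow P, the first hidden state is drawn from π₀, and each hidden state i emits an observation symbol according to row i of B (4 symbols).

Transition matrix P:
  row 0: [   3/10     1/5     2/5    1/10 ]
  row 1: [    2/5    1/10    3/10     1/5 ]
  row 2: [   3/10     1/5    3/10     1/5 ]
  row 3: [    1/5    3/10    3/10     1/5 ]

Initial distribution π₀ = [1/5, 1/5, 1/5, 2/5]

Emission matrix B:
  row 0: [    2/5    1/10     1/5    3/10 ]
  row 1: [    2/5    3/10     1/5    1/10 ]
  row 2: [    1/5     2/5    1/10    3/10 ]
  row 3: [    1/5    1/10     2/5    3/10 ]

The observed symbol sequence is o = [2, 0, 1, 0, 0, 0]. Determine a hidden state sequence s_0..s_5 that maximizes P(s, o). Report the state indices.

path = [3, 1, 2, 0, 0, 0]

t=0: δ = [4.000e-02, 4.000e-02, 2.000e-02, 1.600e-01]  (obs o_0=2)
t=1: δ = [1.280e-02, 1.920e-02, 9.600e-03, 6.400e-03]  ψ = [3, 3, 3, 3]  (obs o_1=0)
t=2: δ = [7.680e-04, 7.680e-04, 2.304e-03, 3.840e-04]  ψ = [1, 0, 1, 1]  (obs o_2=1)
t=3: δ = [2.765e-04, 1.843e-04, 1.382e-04, 9.216e-05]  ψ = [2, 2, 2, 2]  (obs o_3=0)
t=4: δ = [3.318e-05, 2.212e-05, 2.212e-05, 7.373e-06]  ψ = [0, 0, 0, 1]  (obs o_4=0)
t=5: δ = [3.981e-06, 2.654e-06, 2.654e-06, 8.847e-07]  ψ = [0, 0, 0, 1]  (obs o_5=0)
backtrack: best end state = 0; path = [3, 1, 2, 0, 0, 0]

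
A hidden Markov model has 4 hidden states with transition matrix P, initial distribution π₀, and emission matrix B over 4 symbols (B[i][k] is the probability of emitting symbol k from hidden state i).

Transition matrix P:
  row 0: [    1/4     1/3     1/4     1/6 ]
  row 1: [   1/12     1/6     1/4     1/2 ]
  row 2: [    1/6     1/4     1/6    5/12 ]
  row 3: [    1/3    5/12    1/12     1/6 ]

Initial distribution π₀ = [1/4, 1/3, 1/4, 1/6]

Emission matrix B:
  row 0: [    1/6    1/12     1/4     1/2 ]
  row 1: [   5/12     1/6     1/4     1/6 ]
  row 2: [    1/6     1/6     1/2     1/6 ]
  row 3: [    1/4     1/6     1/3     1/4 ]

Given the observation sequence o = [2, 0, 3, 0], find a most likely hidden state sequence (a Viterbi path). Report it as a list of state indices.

t=0: δ = [6.250e-02, 8.333e-02, 1.250e-01, 5.556e-02]  (obs o_0=2)
t=1: δ = [3.472e-03, 1.302e-02, 3.472e-03, 1.302e-02]  ψ = [2, 2, 1, 2]  (obs o_1=0)
t=2: δ = [2.170e-03, 9.042e-04, 5.425e-04, 1.628e-03]  ψ = [3, 3, 1, 1]  (obs o_2=3)
t=3: δ = [9.042e-05, 3.014e-04, 9.042e-05, 1.130e-04]  ψ = [0, 0, 0, 1]  (obs o_3=0)
backtrack: best end state = 1; path = [2, 3, 0, 1]

path = [2, 3, 0, 1]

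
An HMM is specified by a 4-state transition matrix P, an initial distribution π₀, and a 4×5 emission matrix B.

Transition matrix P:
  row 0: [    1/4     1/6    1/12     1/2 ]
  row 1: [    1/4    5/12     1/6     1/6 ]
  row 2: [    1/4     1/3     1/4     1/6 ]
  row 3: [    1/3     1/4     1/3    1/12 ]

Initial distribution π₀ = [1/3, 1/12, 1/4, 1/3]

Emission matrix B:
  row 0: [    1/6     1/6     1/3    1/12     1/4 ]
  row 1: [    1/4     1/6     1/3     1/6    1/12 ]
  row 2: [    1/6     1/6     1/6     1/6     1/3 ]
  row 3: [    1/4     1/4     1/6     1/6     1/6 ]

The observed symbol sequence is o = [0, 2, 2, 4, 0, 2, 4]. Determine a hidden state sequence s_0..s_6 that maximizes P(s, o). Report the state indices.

t=0: δ = [5.556e-02, 2.083e-02, 4.167e-02, 8.333e-02]  (obs o_0=0)
t=1: δ = [9.259e-03, 6.944e-03, 4.630e-03, 4.630e-03]  ψ = [3, 3, 3, 0]  (obs o_1=2)
t=2: δ = [7.716e-04, 9.645e-04, 2.572e-04, 7.716e-04]  ψ = [0, 1, 3, 0]  (obs o_2=2)
t=3: δ = [6.430e-05, 3.349e-05, 8.573e-05, 6.430e-05]  ψ = [3, 1, 3, 0]  (obs o_3=4)
t=4: δ = [3.572e-06, 7.144e-06, 3.572e-06, 8.038e-06]  ψ = [2, 2, 2, 0]  (obs o_4=0)
t=5: δ = [8.931e-07, 9.923e-07, 4.465e-07, 2.977e-07]  ψ = [3, 1, 3, 0]  (obs o_5=2)
t=6: δ = [6.202e-08, 3.445e-08, 5.513e-08, 7.442e-08]  ψ = [1, 1, 1, 0]  (obs o_6=4)
backtrack: best end state = 3; path = [3, 0, 3, 0, 3, 0, 3]

path = [3, 0, 3, 0, 3, 0, 3]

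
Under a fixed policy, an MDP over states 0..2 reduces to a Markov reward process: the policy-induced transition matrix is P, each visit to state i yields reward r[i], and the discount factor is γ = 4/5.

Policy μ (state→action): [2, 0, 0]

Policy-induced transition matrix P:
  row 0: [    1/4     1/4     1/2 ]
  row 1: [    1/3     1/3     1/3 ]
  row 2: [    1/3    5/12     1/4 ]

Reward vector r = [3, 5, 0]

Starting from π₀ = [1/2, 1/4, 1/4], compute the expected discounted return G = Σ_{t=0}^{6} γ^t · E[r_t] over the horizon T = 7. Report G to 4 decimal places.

t=0: π = [0.5000, 0.2500, 0.2500], E[r] = 2.7500, γ^t·E[r] = 2.750000, running G = 2.750000
t=1: π = [0.2917, 0.3125, 0.3958], E[r] = 2.4375, γ^t·E[r] = 1.950000, running G = 4.700000
t=2: π = [0.3090, 0.3420, 0.3490], E[r] = 2.6372, γ^t·E[r] = 1.687778, running G = 6.387778
t=3: π = [0.3076, 0.3367, 0.3558], E[r] = 2.6060, γ^t·E[r] = 1.334296, running G = 7.722074
t=4: π = [0.3077, 0.3373, 0.3550], E[r] = 2.6098, γ^t·E[r] = 1.068993, running G = 8.791067
t=5: π = [0.3077, 0.3373, 0.3550], E[r] = 2.6094, γ^t·E[r] = 0.855057, running G = 9.646124
t=6: π = [0.3077, 0.3373, 0.3550], E[r] = 2.6095, γ^t·E[r] = 0.684057, running G = 10.330181

G = 10.3302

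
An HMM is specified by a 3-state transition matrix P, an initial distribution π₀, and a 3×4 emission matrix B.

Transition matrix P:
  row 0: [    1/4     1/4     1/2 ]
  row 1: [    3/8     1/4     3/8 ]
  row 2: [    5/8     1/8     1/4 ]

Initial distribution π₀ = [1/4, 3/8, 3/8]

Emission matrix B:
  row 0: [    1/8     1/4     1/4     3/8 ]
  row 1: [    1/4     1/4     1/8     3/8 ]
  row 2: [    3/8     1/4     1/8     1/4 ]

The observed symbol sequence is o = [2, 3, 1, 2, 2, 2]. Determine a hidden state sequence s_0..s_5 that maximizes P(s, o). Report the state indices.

t=0: δ = [6.250e-02, 4.688e-02, 4.688e-02]  (obs o_0=2)
t=1: δ = [1.099e-02, 5.859e-03, 7.812e-03]  ψ = [2, 0, 0]  (obs o_1=3)
t=2: δ = [1.221e-03, 6.866e-04, 1.373e-03]  ψ = [2, 0, 0]  (obs o_2=1)
t=3: δ = [2.146e-04, 3.815e-05, 7.629e-05]  ψ = [2, 0, 0]  (obs o_3=2)
t=4: δ = [1.341e-05, 6.706e-06, 1.341e-05]  ψ = [0, 0, 0]  (obs o_4=2)
t=5: δ = [2.095e-06, 4.191e-07, 8.382e-07]  ψ = [2, 0, 0]  (obs o_5=2)
backtrack: best end state = 0; path = [2, 0, 2, 0, 2, 0]

path = [2, 0, 2, 0, 2, 0]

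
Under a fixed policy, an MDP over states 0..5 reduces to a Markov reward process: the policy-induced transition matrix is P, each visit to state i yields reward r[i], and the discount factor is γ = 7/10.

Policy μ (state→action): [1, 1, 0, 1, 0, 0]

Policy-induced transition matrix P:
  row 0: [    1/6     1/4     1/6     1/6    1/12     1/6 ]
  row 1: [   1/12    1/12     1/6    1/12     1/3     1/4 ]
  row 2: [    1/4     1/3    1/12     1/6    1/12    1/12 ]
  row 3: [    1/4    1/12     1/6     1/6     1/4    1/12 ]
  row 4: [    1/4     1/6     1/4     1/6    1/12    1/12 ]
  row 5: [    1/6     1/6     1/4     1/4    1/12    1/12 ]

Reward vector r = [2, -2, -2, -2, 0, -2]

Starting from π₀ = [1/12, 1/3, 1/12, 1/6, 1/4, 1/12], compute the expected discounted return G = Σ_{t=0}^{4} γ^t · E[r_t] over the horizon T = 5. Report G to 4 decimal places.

t=0: π = [0.0833, 0.3333, 0.0833, 0.1667, 0.2500, 0.0833], E[r] = -1.1667, γ^t·E[r] = -1.166667, running G = -1.166667
t=1: π = [0.1806, 0.1458, 0.1875, 0.1458, 0.1944, 0.1458], E[r] = -0.8889, γ^t·E[r] = -0.622222, running G = -1.788889
t=2: π = [0.1985, 0.1887, 0.1794, 0.1667, 0.1441, 0.1227], E[r] = -0.9178, γ^t·E[r] = -0.449734, running G = -2.238623
t=3: π = [0.1918, 0.1835, 0.1739, 0.1612, 0.1583, 0.1313], E[r] = -0.9163, γ^t·E[r] = -0.314284, running G = -2.552907
t=4: π = [0.1925, 0.1829, 0.1763, 0.1623, 0.1561, 0.1299], E[r] = -0.9179, γ^t·E[r] = -0.220387, running G = -2.773294

G = -2.7733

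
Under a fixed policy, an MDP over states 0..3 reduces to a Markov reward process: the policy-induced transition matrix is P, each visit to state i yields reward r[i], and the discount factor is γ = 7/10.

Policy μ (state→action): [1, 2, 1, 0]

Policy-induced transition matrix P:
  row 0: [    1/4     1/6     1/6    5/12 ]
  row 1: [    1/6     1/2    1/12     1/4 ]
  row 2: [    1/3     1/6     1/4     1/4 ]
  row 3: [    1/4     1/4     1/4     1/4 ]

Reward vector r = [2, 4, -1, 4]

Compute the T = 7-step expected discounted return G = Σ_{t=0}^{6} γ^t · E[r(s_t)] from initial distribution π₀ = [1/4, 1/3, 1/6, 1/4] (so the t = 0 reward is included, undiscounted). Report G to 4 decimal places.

t=0: π = [0.2500, 0.3333, 0.1667, 0.2500], E[r] = 2.6667, γ^t·E[r] = 2.666667, running G = 2.666667
t=1: π = [0.2361, 0.2986, 0.1736, 0.2917], E[r] = 2.6597, γ^t·E[r] = 1.861806, running G = 4.528472
t=2: π = [0.2396, 0.2905, 0.1806, 0.2894], E[r] = 2.6181, γ^t·E[r] = 1.282847, running G = 5.811319
t=3: π = [0.2408, 0.2876, 0.1816, 0.2899], E[r] = 2.6102, γ^t·E[r] = 0.895313, running G = 6.706633
t=4: π = [0.2412, 0.2867, 0.1820, 0.2901], E[r] = 2.6077, γ^t·E[r] = 0.626108, running G = 7.332740
t=5: π = [0.2413, 0.2864, 0.1821, 0.2902], E[r] = 2.6069, γ^t·E[r] = 0.438134, running G = 7.770874
t=6: π = [0.2413, 0.2863, 0.1822, 0.2902], E[r] = 2.6066, γ^t·E[r] = 0.306663, running G = 8.077537

G = 8.0775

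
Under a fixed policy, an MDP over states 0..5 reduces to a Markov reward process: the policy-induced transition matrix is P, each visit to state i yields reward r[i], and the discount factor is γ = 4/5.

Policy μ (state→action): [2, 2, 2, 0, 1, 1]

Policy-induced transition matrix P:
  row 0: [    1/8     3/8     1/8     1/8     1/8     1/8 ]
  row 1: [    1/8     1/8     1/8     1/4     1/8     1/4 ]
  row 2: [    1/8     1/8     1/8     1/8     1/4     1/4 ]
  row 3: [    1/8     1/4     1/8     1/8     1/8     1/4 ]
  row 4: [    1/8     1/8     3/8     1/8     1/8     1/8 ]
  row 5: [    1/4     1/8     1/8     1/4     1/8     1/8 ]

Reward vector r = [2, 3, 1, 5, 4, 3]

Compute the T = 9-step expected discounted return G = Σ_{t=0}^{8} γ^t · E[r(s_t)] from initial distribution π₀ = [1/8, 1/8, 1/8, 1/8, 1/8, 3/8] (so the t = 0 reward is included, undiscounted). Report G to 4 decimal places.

G = 13.0540

t=0: π = [0.1250, 0.1250, 0.1250, 0.1250, 0.1250, 0.3750], E[r] = 3.0000, γ^t·E[r] = 3.000000, running G = 3.000000
t=1: π = [0.1719, 0.1719, 0.1563, 0.1875, 0.1406, 0.1719], E[r] = 3.0313, γ^t·E[r] = 2.425000, running G = 5.425000
t=2: π = [0.1465, 0.1914, 0.1602, 0.1680, 0.1445, 0.1895], E[r] = 3.0137, γ^t·E[r] = 1.928750, running G = 7.353750
t=3: π = [0.1487, 0.1826, 0.1611, 0.1726, 0.1450, 0.1899], E[r] = 3.0193, γ^t·E[r] = 1.545875, running G = 8.899625
t=4: π = [0.1487, 0.1837, 0.1613, 0.1716, 0.1451, 0.1895], E[r] = 3.0170, γ^t·E[r] = 1.235775, running G = 10.135400
t=5: π = [0.1487, 0.1836, 0.1613, 0.1717, 0.1452, 0.1896], E[r] = 3.0172, γ^t·E[r] = 0.988681, running G = 11.124081
t=6: π = [0.1487, 0.1836, 0.1613, 0.1717, 0.1452, 0.1896], E[r] = 3.0172, γ^t·E[r] = 0.790937, running G = 11.915019
t=7: π = [0.1487, 0.1836, 0.1613, 0.1717, 0.1452, 0.1896], E[r] = 3.0172, γ^t·E[r] = 0.632750, running G = 12.547768
t=8: π = [0.1487, 0.1836, 0.1613, 0.1717, 0.1452, 0.1896], E[r] = 3.0172, γ^t·E[r] = 0.506200, running G = 13.053968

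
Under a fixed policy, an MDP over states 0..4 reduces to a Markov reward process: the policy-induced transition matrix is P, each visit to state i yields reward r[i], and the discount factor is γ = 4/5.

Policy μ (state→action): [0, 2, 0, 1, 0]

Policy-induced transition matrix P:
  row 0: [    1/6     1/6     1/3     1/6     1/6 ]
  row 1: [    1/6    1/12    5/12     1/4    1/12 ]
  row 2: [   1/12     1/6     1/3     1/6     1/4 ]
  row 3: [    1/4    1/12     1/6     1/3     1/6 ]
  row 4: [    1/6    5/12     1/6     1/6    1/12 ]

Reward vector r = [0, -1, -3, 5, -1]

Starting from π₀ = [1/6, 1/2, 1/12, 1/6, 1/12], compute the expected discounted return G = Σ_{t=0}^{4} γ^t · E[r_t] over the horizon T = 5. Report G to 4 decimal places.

t=0: π = [0.1667, 0.5000, 0.0833, 0.1667, 0.0833], E[r] = 0.0000, γ^t·E[r] = 0.000000, running G = 0.000000
t=1: π = [0.1736, 0.1319, 0.3333, 0.2361, 0.1250], E[r] = -0.0764, γ^t·E[r] = -0.061111, running G = -0.061111
t=2: π = [0.1586, 0.1672, 0.2841, 0.2170, 0.1730], E[r] = -0.1076, γ^t·E[r] = -0.068889, running G = -0.130000
t=3: π = [0.1611, 0.1779, 0.2823, 0.2168, 0.1620], E[r] = -0.1028, γ^t·E[r] = -0.052642, running G = -0.182642
t=4: π = [0.1612, 0.1743, 0.2850, 0.2176, 0.1619], E[r] = -0.1031, γ^t·E[r] = -0.042242, running G = -0.224884

G = -0.2249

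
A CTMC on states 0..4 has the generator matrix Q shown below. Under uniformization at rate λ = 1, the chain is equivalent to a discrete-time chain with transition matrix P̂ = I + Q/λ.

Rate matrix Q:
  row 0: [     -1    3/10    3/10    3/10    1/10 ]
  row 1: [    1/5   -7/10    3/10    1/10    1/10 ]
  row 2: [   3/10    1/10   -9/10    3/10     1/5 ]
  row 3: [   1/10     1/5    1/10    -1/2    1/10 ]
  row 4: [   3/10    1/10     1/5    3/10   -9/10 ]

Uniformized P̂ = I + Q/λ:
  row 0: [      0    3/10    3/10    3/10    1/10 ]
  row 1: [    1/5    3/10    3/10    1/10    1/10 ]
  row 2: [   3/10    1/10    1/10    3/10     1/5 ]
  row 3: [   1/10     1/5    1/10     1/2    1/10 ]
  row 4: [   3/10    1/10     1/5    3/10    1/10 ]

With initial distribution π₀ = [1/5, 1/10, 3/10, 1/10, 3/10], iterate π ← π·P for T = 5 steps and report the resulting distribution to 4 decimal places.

t=0: π = [0.2000, 0.1000, 0.3000, 0.1000, 0.3000]
t=1: π = [0.2100, 0.1700, 0.1900, 0.3000, 0.1300]
t=2: π = [0.1600, 0.2060, 0.1890, 0.3260, 0.1190]
t=3: π = [0.1662, 0.2058, 0.1851, 0.3240, 0.1189]
t=4: π = [0.1648, 0.2068, 0.1863, 0.3236, 0.1185]
t=5: π = [0.1652, 0.2067, 0.1862, 0.3234, 0.1186]

π = [0.1652, 0.2067, 0.1862, 0.3234, 0.1186]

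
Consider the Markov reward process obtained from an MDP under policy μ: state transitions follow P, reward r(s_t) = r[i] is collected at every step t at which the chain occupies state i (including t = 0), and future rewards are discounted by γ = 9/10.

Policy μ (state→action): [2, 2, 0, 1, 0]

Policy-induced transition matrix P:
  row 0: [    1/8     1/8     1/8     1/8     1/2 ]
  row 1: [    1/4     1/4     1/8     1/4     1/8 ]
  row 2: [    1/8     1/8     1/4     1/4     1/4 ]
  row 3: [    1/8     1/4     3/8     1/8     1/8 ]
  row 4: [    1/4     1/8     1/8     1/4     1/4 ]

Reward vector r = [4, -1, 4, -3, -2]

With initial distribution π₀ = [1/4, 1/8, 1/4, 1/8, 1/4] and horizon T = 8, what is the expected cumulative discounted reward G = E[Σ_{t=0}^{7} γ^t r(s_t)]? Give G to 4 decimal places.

G = 2.0029

t=0: π = [0.2500, 0.1250, 0.2500, 0.1250, 0.2500], E[r] = 1.0000, γ^t·E[r] = 1.000000, running G = 1.000000
t=1: π = [0.1719, 0.1563, 0.1875, 0.2031, 0.2813], E[r] = 0.1094, γ^t·E[r] = 0.098438, running G = 1.098438
t=2: π = [0.1797, 0.1699, 0.1992, 0.2031, 0.2480], E[r] = 0.2402, γ^t·E[r] = 0.194590, running G = 1.293027
t=3: π = [0.1772, 0.1716, 0.2007, 0.2021, 0.2483], E[r] = 0.2371, γ^t·E[r] = 0.172817, running G = 1.465844
t=4: π = [0.1775, 0.1717, 0.2006, 0.2026, 0.2476], E[r] = 0.2378, γ^t·E[r] = 0.156036, running G = 1.621880
t=5: π = [0.1774, 0.1718, 0.2007, 0.2025, 0.2476], E[r] = 0.2381, γ^t·E[r] = 0.140601, running G = 1.762482
t=6: π = [0.1774, 0.1718, 0.2007, 0.2025, 0.2476], E[r] = 0.2381, γ^t·E[r] = 0.126526, running G = 1.889008
t=7: π = [0.1774, 0.1718, 0.2007, 0.2025, 0.2476], E[r] = 0.2381, γ^t·E[r] = 0.113881, running G = 2.002889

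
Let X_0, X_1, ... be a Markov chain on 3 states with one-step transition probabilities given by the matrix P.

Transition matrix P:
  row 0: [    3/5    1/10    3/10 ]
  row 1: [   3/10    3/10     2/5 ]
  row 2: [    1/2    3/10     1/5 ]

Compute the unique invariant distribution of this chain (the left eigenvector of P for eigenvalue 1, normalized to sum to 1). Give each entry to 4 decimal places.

π = [0.5116, 0.1977, 0.2907]

Balance equations π_j = Σ_i π_i·P[i][j]:
  π_0 = 3/5·π_0 + 3/10·π_1 + 1/2·π_2
  π_1 = 1/10·π_0 + 3/10·π_1 + 3/10·π_2
  normalize: π_0 + π_1 + π_2 = 1
Solving the linear system gives exactly π = [22/43, 17/86, 25/86].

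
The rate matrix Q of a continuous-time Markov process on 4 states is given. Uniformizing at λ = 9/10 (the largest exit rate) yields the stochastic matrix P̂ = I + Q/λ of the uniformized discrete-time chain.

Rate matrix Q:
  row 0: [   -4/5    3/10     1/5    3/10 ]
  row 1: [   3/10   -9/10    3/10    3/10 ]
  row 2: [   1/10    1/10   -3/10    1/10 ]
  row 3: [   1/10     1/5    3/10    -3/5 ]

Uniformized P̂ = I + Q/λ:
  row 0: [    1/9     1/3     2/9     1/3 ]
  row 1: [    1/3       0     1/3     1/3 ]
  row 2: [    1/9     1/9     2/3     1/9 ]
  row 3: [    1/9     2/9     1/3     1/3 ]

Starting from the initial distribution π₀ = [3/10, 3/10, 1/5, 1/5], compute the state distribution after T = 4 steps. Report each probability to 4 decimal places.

π = [0.1453, 0.1531, 0.4710, 0.2306]

t=0: π = [0.3000, 0.3000, 0.2000, 0.2000]
t=1: π = [0.1778, 0.1667, 0.3667, 0.2889]
t=2: π = [0.1481, 0.1642, 0.4358, 0.2519]
t=3: π = [0.1476, 0.1538, 0.4621, 0.2365]
t=4: π = [0.1453, 0.1531, 0.4710, 0.2306]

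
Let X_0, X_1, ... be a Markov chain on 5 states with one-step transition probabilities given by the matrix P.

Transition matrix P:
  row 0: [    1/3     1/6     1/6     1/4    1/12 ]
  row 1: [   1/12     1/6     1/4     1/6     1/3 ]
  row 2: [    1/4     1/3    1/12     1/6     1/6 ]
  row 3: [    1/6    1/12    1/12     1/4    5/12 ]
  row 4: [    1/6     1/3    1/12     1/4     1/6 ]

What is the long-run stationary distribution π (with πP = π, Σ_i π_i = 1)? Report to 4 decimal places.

π = [0.1924, 0.2108, 0.1345, 0.2212, 0.2411]

Balance equations π_j = Σ_i π_i·P[i][j]:
  π_0 = 1/3·π_0 + 1/12·π_1 + 1/4·π_2 + 1/6·π_3 + 1/6·π_4
  π_1 = 1/6·π_0 + 1/6·π_1 + 1/3·π_2 + 1/12·π_3 + 1/3·π_4
  π_2 = 1/6·π_0 + 1/4·π_1 + 1/12·π_2 + 1/12·π_3 + 1/12·π_4
  π_3 = 1/4·π_0 + 1/6·π_1 + 1/6·π_2 + 1/4·π_3 + 1/4·π_4
  normalize: π_0 + π_1 + π_2 + π_3 + π_4 = 1
Solving the linear system gives exactly π = [620/3223, 1359/6446, 867/6446, 713/3223, 777/3223].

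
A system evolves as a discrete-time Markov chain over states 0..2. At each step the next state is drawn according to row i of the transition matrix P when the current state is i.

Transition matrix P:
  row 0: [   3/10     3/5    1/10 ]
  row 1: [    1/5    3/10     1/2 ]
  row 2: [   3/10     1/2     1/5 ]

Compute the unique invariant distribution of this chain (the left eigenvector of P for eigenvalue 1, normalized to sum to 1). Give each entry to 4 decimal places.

Balance equations π_j = Σ_i π_i·P[i][j]:
  π_0 = 3/10·π_0 + 1/5·π_1 + 3/10·π_2
  π_1 = 3/5·π_0 + 3/10·π_1 + 1/2·π_2
  normalize: π_0 + π_1 + π_2 = 1
Solving the linear system gives exactly π = [31/121, 53/121, 37/121].

π = [0.2562, 0.4380, 0.3058]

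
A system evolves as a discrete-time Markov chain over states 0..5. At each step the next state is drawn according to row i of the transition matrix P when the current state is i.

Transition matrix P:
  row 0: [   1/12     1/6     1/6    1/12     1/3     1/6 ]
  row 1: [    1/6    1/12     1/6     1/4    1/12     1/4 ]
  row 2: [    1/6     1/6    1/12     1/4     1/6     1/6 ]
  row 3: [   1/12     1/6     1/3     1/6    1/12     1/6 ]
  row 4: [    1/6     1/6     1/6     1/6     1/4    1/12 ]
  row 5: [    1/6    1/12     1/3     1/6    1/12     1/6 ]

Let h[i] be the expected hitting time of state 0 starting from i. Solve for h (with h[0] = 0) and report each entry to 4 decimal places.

First-step conditioning: h[0] = 0; for i ≠ 0, h[i] = 1 + Σ_k P[i][k]·h[k].
  h[1] = 1 + 1/12·h[1] + 1/6·h[2] + 1/4·h[3] + 1/12·h[4] + 1/4·h[5]
  h[2] = 1 + 1/6·h[1] + 1/12·h[2] + 1/4·h[3] + 1/6·h[4] + 1/6·h[5]
  h[3] = 1 + 1/6·h[1] + 1/3·h[2] + 1/6·h[3] + 1/12·h[4] + 1/6·h[5]
  h[4] = 1 + 1/6·h[1] + 1/6·h[2] + 1/6·h[3] + 1/4·h[4] + 1/12·h[5]
  h[5] = 1 + 1/12·h[1] + 1/3·h[2] + 1/6·h[3] + 1/12·h[4] + 1/6·h[5]
Solving the 5×5 linear system over states ≠ 0 gives exactly h = [0, 88608/13235, 88604/13235, 95464/13235, 88028/13235, 17616/2647] (h[0] = 0 is the target).

h = [0.0000, 6.6950, 6.6947, 7.2130, 6.6512, 6.6551]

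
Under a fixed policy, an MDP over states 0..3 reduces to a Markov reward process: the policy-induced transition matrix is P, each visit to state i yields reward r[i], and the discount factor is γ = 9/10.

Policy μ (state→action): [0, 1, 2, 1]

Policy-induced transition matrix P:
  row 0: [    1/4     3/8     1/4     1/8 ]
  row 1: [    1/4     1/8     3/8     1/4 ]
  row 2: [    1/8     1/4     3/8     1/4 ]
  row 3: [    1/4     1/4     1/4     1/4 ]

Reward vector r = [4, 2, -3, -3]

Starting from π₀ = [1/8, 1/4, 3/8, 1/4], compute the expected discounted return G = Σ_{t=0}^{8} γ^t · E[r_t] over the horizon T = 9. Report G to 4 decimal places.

t=0: π = [0.1250, 0.2500, 0.3750, 0.2500], E[r] = -0.8750, γ^t·E[r] = -0.875000, running G = -0.875000
t=1: π = [0.2031, 0.2344, 0.3281, 0.2344], E[r] = -0.4063, γ^t·E[r] = -0.365625, running G = -1.240625
t=2: π = [0.2090, 0.2461, 0.3203, 0.2246], E[r] = -0.3066, γ^t·E[r] = -0.248379, running G = -1.489004
t=3: π = [0.2100, 0.2454, 0.3208, 0.2239], E[r] = -0.3035, γ^t·E[r] = -0.221227, running G = -1.710231
t=4: π = [0.2099, 0.2456, 0.3208, 0.2238], E[r] = -0.3028, γ^t·E[r] = -0.198684, running G = -1.908915
t=5: π = [0.2099, 0.2455, 0.3208, 0.2238], E[r] = -0.3030, γ^t·E[r] = -0.178901, running G = -2.087817
t=6: π = [0.2099, 0.2455, 0.3208, 0.2238], E[r] = -0.3030, γ^t·E[r] = -0.161009, running G = -2.248826
t=7: π = [0.2099, 0.2455, 0.3208, 0.2238], E[r] = -0.3030, γ^t·E[r] = -0.144910, running G = -2.393736
t=8: π = [0.2099, 0.2455, 0.3208, 0.2238], E[r] = -0.3030, γ^t·E[r] = -0.130419, running G = -2.524154

G = -2.5242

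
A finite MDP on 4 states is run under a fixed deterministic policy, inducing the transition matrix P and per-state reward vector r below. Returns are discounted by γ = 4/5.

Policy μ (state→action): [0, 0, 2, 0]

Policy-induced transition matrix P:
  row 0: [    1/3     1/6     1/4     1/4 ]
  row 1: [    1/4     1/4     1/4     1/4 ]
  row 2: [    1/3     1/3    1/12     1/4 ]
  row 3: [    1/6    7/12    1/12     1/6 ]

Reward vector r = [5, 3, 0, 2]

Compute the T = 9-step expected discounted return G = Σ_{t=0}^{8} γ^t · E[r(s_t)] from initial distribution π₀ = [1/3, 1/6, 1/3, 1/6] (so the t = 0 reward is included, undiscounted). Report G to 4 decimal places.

t=0: π = [0.3333, 0.1667, 0.3333, 0.1667], E[r] = 2.5000, γ^t·E[r] = 2.500000, running G = 2.500000
t=1: π = [0.2917, 0.3056, 0.1667, 0.2361], E[r] = 2.8472, γ^t·E[r] = 2.277778, running G = 4.777778
t=2: π = [0.2685, 0.3183, 0.1829, 0.2303], E[r] = 2.7581, γ^t·E[r] = 1.765185, running G = 6.542963
t=3: π = [0.2684, 0.3196, 0.1811, 0.2308], E[r] = 2.7626, γ^t·E[r] = 1.414469, running G = 7.957432
t=4: π = [0.2682, 0.3197, 0.1813, 0.2308], E[r] = 2.7617, γ^t·E[r] = 1.131177, running G = 9.088609
t=5: π = [0.2682, 0.3197, 0.1813, 0.2308], E[r] = 2.7618, γ^t·E[r] = 0.904971, running G = 9.993580
t=6: π = [0.2682, 0.3197, 0.1813, 0.2308], E[r] = 2.7617, γ^t·E[r] = 0.723973, running G = 10.717553
t=7: π = [0.2682, 0.3197, 0.1813, 0.2308], E[r] = 2.7617, γ^t·E[r] = 0.579179, running G = 11.296731
t=8: π = [0.2682, 0.3197, 0.1813, 0.2308], E[r] = 2.7617, γ^t·E[r] = 0.463343, running G = 11.760074

G = 11.7601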